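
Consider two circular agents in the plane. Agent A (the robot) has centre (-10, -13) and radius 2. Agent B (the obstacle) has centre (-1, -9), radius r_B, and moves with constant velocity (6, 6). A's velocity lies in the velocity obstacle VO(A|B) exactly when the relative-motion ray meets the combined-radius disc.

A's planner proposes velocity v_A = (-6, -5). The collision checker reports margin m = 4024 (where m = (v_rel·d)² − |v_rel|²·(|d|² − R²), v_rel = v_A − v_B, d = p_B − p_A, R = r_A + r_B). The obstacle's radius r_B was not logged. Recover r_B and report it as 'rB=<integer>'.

m = 4024
d = (9, 4);  v_rel = (-12, -11),  |v_rel|² = 265
v_rel×d = (-12)·(4) − (-11)·(9) = 51
since m = R²·265 − 51²:  R² = (2601 + 4024) / 265 = 25
R = √25 = 5  ⇒  r_B = 5 − 2 = 3

rB=3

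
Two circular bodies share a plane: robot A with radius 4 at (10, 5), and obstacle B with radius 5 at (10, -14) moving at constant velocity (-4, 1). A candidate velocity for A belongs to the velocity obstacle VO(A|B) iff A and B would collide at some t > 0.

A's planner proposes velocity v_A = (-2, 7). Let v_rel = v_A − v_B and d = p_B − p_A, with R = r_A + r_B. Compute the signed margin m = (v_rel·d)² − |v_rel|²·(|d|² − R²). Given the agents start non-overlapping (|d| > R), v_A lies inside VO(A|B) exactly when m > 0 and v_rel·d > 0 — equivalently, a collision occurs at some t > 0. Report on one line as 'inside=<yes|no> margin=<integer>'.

d = (0, -19),  |d|² = 361;  R = 4+5 = 9,  c = 361−9² = 280
v_rel = (2, 6),  |v_rel|² = 40;  v_rel·d = (2)·(0) + (6)·(-19) = -114
40·t² + 228·t + 280 = 0  ⇒  m = (-114)² − 40·280 = 1796
m = 1796 > 0,  v_rel·d = -114 < 0  ⇒  outside

inside=no margin=1796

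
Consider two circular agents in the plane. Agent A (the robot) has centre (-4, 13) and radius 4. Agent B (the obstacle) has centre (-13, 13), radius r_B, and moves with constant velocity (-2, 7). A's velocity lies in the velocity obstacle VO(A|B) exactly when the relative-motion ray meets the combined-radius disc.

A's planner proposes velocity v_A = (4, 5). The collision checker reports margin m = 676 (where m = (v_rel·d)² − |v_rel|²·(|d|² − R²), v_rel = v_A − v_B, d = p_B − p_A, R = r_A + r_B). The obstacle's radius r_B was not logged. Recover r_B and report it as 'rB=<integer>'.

m = 676
d = (-9, 0);  v_rel = (6, -2),  |v_rel|² = 40
v_rel×d = (6)·(0) − (-2)·(-9) = -18
since m = R²·40 − (-18)²:  R² = (324 + 676) / 40 = 25
R = √25 = 5  ⇒  r_B = 5 − 4 = 1

rB=1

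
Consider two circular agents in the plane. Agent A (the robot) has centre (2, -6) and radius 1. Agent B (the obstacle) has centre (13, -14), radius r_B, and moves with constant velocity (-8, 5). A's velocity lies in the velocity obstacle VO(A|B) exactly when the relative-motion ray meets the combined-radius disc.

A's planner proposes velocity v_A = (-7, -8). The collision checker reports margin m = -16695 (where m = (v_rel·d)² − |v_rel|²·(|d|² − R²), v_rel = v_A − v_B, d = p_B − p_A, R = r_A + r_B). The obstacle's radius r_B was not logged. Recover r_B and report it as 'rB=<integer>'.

m = -16695
d = (11, -8);  v_rel = (1, -13),  |v_rel|² = 170
v_rel×d = (1)·(-8) − (-13)·(11) = 135
since m = R²·170 − 135²:  R² = (18225 + -16695) / 170 = 9
R = √9 = 3  ⇒  r_B = 3 − 1 = 2

rB=2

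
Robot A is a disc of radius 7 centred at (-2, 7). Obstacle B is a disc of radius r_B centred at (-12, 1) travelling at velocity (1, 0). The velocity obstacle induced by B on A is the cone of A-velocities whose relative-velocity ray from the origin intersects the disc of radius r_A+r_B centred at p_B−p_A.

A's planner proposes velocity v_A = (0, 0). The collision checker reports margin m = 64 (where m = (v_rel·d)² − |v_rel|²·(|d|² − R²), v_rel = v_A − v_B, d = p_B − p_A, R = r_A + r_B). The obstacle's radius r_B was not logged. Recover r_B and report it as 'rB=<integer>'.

m = 64
d = (-10, -6);  v_rel = (-1, 0),  |v_rel|² = 1
v_rel×d = (-1)·(-6) − (0)·(-10) = 6
since m = R²·1 − 6²:  R² = (36 + 64) / 1 = 100
R = √100 = 10  ⇒  r_B = 10 − 7 = 3

rB=3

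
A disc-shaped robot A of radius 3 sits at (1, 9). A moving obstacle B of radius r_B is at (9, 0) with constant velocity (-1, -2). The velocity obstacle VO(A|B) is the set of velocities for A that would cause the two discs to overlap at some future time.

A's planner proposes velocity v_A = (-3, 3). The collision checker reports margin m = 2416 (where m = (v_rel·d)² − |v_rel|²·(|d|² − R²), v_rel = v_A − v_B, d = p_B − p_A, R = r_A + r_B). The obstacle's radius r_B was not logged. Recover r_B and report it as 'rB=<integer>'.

m = 2416
d = (8, -9);  v_rel = (-2, 5),  |v_rel|² = 29
v_rel×d = (-2)·(-9) − (5)·(8) = -22
since m = R²·29 − (-22)²:  R² = (484 + 2416) / 29 = 100
R = √100 = 10  ⇒  r_B = 10 − 3 = 7

rB=7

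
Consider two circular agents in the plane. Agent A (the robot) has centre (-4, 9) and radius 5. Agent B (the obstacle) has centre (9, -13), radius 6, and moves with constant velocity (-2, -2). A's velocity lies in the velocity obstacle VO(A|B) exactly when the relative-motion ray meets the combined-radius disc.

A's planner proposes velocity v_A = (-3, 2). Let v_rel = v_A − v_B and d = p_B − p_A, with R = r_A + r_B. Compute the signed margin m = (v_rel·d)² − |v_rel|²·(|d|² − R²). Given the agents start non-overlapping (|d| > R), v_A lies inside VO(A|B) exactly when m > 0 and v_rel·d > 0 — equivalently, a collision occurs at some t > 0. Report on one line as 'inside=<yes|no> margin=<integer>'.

d = (13, -22),  |d|² = 653;  R = 5+6 = 11,  c = 653−11² = 532
v_rel = (-1, 4),  |v_rel|² = 17;  v_rel·d = (-1)·(13) + (4)·(-22) = -101
17·t² + 202·t + 532 = 0  ⇒  m = (-101)² − 17·532 = 1157
m = 1157 > 0,  v_rel·d = -101 < 0  ⇒  outside

inside=no margin=1157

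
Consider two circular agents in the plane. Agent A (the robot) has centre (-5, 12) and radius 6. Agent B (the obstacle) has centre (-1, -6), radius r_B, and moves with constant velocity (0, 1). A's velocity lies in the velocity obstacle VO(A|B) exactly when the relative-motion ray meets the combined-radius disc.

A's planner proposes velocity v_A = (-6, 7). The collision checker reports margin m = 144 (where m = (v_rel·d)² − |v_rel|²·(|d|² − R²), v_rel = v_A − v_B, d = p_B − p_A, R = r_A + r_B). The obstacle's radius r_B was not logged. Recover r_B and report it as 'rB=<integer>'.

m = 144
d = (4, -18);  v_rel = (-6, 6),  |v_rel|² = 72
v_rel×d = (-6)·(-18) − (6)·(4) = 84
since m = R²·72 − 84²:  R² = (7056 + 144) / 72 = 100
R = √100 = 10  ⇒  r_B = 10 − 6 = 4

rB=4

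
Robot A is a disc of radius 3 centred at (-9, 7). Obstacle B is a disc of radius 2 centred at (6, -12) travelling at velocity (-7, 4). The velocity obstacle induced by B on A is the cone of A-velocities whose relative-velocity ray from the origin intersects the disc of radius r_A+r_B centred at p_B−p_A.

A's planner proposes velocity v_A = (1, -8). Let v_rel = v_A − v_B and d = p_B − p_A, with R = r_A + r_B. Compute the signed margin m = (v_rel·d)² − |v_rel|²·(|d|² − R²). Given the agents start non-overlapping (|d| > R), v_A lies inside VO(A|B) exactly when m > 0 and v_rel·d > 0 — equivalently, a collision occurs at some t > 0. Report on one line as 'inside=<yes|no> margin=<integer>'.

d = (15, -19),  |d|² = 586;  R = 3+2 = 5,  c = 586−5² = 561
v_rel = (8, -12),  |v_rel|² = 208;  v_rel·d = (8)·(15) + (-12)·(-19) = 348
208·t² − 696·t + 561 = 0  ⇒  m = 348² − 208·561 = 4416
m = 4416 > 0,  v_rel·d = 348 > 0  ⇒  inside

inside=yes margin=4416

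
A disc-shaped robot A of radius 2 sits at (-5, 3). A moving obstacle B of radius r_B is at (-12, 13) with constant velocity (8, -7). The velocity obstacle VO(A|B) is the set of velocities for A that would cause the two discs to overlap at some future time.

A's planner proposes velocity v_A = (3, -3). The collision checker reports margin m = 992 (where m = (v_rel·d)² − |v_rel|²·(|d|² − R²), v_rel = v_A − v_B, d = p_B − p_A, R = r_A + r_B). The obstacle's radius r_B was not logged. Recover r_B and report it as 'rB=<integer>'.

m = 992
d = (-7, 10);  v_rel = (-5, 4),  |v_rel|² = 41
v_rel×d = (-5)·(10) − (4)·(-7) = -22
since m = R²·41 − (-22)²:  R² = (484 + 992) / 41 = 36
R = √36 = 6  ⇒  r_B = 6 − 2 = 4

rB=4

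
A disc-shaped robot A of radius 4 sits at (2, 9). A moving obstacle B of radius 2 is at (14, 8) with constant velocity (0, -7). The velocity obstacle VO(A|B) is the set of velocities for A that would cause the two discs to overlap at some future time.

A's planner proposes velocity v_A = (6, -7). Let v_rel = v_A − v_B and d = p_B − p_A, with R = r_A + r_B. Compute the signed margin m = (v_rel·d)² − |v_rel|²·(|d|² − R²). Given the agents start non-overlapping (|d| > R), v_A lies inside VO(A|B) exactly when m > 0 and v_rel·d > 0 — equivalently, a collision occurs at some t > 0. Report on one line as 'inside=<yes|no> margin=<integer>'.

d = (12, -1),  |d|² = 145;  R = 4+2 = 6,  c = 145−6² = 109
v_rel = (6, 0),  |v_rel|² = 36;  v_rel·d = (6)·(12) + (0)·(-1) = 72
36·t² − 144·t + 109 = 0  ⇒  m = 72² − 36·109 = 1260
m = 1260 > 0,  v_rel·d = 72 > 0  ⇒  inside

inside=yes margin=1260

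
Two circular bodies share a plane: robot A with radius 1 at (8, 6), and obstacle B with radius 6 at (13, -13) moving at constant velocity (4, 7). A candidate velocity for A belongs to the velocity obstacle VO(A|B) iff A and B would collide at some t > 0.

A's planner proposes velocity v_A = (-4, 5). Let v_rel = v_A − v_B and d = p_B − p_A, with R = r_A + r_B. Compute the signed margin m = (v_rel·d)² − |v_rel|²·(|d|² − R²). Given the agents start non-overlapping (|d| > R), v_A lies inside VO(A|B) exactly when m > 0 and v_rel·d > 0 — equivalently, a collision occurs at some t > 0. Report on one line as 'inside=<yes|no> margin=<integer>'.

d = (5, -19),  |d|² = 386;  R = 1+6 = 7,  c = 386−7² = 337
v_rel = (-8, -2),  |v_rel|² = 68;  v_rel·d = (-8)·(5) + (-2)·(-19) = -2
68·t² + 4·t + 337 = 0  ⇒  m = (-2)² − 68·337 = -22912
m = -22912 < 0,  v_rel·d = -2 < 0  ⇒  outside

inside=no margin=-22912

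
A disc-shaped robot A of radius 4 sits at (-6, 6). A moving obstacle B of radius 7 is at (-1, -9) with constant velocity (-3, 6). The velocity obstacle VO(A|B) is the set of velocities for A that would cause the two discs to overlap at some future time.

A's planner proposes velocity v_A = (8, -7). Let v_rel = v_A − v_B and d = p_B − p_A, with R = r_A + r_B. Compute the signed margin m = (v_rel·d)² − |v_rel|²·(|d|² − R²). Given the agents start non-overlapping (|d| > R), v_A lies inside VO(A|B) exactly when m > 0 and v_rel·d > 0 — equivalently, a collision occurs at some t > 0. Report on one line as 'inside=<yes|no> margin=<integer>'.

d = (5, -15),  |d|² = 250;  R = 4+7 = 11,  c = 250−11² = 129
v_rel = (11, -13),  |v_rel|² = 290;  v_rel·d = (11)·(5) + (-13)·(-15) = 250
290·t² − 500·t + 129 = 0  ⇒  m = 250² − 290·129 = 25090
m = 25090 > 0,  v_rel·d = 250 > 0  ⇒  inside

inside=yes margin=25090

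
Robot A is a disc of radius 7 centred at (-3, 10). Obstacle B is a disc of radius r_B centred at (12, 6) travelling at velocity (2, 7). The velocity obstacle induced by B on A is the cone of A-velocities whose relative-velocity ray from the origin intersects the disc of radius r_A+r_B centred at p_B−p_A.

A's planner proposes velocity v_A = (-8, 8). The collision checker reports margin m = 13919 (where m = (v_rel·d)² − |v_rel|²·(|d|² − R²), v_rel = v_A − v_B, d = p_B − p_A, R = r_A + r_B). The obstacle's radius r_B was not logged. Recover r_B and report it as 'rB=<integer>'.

m = 13919
d = (15, -4);  v_rel = (-10, 1),  |v_rel|² = 101
v_rel×d = (-10)·(-4) − (1)·(15) = 25
since m = R²·101 − 25²:  R² = (625 + 13919) / 101 = 144
R = √144 = 12  ⇒  r_B = 12 − 7 = 5

rB=5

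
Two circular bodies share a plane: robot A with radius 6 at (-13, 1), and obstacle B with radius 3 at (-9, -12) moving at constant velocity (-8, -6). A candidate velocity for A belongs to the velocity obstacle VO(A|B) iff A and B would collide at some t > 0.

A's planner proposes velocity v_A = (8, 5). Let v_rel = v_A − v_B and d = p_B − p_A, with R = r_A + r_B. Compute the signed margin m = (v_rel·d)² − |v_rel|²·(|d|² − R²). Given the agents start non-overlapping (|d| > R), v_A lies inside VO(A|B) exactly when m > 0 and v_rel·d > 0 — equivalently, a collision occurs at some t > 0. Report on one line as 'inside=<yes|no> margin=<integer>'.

d = (4, -13),  |d|² = 185;  R = 6+3 = 9,  c = 185−9² = 104
v_rel = (16, 11),  |v_rel|² = 377;  v_rel·d = (16)·(4) + (11)·(-13) = -79
377·t² + 158·t + 104 = 0  ⇒  m = (-79)² − 377·104 = -32967
m = -32967 < 0,  v_rel·d = -79 < 0  ⇒  outside

inside=no margin=-32967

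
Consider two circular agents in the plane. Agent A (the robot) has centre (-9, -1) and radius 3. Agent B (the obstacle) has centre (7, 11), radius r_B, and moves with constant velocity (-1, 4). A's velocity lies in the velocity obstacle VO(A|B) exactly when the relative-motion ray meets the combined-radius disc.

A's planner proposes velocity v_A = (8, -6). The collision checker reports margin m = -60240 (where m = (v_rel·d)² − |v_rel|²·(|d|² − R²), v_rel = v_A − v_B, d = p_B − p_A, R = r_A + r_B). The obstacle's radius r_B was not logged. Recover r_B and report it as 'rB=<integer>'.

m = -60240
d = (16, 12);  v_rel = (9, -10),  |v_rel|² = 181
v_rel×d = (9)·(12) − (-10)·(16) = 268
since m = R²·181 − 268²:  R² = (71824 + -60240) / 181 = 64
R = √64 = 8  ⇒  r_B = 8 − 3 = 5

rB=5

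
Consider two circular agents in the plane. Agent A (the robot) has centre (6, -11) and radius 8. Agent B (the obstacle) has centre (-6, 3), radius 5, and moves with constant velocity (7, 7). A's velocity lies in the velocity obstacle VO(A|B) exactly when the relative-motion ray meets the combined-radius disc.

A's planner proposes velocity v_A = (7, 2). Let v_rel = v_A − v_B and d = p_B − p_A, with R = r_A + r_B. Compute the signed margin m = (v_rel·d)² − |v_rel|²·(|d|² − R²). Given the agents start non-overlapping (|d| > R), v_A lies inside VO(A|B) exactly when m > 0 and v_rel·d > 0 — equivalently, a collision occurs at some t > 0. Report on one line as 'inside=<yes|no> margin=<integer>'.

d = (-12, 14),  |d|² = 340;  R = 8+5 = 13,  c = 340−13² = 171
v_rel = (0, -5),  |v_rel|² = 25;  v_rel·d = (0)·(-12) + (-5)·(14) = -70
25·t² + 140·t + 171 = 0  ⇒  m = (-70)² − 25·171 = 625
m = 625 > 0,  v_rel·d = -70 < 0  ⇒  outside

inside=no margin=625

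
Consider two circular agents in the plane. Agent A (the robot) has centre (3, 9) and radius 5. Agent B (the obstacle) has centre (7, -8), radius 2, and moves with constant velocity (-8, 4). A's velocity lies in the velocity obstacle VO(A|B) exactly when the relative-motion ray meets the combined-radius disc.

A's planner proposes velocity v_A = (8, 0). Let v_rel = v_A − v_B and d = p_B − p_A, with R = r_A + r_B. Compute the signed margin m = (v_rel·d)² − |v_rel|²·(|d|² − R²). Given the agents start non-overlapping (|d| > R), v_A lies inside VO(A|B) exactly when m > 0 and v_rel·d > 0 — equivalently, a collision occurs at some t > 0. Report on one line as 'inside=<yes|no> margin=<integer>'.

d = (4, -17),  |d|² = 305;  R = 5+2 = 7,  c = 305−7² = 256
v_rel = (16, -4),  |v_rel|² = 272;  v_rel·d = (16)·(4) + (-4)·(-17) = 132
272·t² − 264·t + 256 = 0  ⇒  m = 132² − 272·256 = -52208
m = -52208 < 0,  v_rel·d = 132 > 0  ⇒  outside

inside=no margin=-52208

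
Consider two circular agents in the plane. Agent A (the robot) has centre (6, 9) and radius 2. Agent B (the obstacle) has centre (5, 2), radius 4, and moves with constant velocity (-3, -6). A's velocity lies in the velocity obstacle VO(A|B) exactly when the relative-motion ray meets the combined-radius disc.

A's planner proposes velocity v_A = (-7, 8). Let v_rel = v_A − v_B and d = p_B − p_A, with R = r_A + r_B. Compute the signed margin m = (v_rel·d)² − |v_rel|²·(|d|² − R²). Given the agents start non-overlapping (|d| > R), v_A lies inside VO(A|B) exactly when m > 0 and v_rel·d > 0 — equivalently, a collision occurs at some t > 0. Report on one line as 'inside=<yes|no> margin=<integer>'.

d = (-1, -7),  |d|² = 50;  R = 2+4 = 6,  c = 50−6² = 14
v_rel = (-4, 14),  |v_rel|² = 212;  v_rel·d = (-4)·(-1) + (14)·(-7) = -94
212·t² + 188·t + 14 = 0  ⇒  m = (-94)² − 212·14 = 5868
m = 5868 > 0,  v_rel·d = -94 < 0  ⇒  outside

inside=no margin=5868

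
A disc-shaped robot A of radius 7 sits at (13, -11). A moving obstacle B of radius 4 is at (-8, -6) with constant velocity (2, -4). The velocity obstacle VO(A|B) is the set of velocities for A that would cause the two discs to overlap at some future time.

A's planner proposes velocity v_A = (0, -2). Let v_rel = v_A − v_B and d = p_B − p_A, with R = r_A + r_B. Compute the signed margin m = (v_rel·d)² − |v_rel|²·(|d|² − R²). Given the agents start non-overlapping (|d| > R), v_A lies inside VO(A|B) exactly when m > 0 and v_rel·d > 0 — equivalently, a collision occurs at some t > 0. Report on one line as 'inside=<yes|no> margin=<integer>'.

d = (-21, 5),  |d|² = 466;  R = 7+4 = 11,  c = 466−11² = 345
v_rel = (-2, 2),  |v_rel|² = 8;  v_rel·d = (-2)·(-21) + (2)·(5) = 52
8·t² − 104·t + 345 = 0  ⇒  m = 52² − 8·345 = -56
m = -56 < 0,  v_rel·d = 52 > 0  ⇒  outside

inside=no margin=-56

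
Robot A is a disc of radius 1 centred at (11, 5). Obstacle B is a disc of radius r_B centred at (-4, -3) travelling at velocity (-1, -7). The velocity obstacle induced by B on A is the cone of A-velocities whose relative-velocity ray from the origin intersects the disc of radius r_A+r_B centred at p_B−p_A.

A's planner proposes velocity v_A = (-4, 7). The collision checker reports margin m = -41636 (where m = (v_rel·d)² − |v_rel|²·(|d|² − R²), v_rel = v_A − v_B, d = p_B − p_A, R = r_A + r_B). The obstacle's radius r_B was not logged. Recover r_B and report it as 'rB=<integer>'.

m = -41636
d = (-15, -8);  v_rel = (-3, 14),  |v_rel|² = 205
v_rel×d = (-3)·(-8) − (14)·(-15) = 234
since m = R²·205 − 234²:  R² = (54756 + -41636) / 205 = 64
R = √64 = 8  ⇒  r_B = 8 − 1 = 7

rB=7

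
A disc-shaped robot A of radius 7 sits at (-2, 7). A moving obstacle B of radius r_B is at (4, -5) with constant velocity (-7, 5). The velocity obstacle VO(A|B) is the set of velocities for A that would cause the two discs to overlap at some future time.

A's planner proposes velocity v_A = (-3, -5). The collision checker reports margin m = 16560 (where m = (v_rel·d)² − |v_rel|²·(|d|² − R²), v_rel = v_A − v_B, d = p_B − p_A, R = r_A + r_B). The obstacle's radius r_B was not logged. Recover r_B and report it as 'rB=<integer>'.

m = 16560
d = (6, -12);  v_rel = (4, -10),  |v_rel|² = 116
v_rel×d = (4)·(-12) − (-10)·(6) = 12
since m = R²·116 − 12²:  R² = (144 + 16560) / 116 = 144
R = √144 = 12  ⇒  r_B = 12 − 7 = 5

rB=5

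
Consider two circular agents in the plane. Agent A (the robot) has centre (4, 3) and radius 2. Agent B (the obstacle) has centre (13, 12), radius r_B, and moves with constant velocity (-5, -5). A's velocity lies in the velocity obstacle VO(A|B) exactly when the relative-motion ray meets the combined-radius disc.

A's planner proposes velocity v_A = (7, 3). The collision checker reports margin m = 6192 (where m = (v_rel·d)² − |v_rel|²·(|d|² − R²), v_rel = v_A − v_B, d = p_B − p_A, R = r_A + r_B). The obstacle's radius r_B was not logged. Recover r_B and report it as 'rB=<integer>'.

m = 6192
d = (9, 9);  v_rel = (12, 8),  |v_rel|² = 208
v_rel×d = (12)·(9) − (8)·(9) = 36
since m = R²·208 − 36²:  R² = (1296 + 6192) / 208 = 36
R = √36 = 6  ⇒  r_B = 6 − 2 = 4

rB=4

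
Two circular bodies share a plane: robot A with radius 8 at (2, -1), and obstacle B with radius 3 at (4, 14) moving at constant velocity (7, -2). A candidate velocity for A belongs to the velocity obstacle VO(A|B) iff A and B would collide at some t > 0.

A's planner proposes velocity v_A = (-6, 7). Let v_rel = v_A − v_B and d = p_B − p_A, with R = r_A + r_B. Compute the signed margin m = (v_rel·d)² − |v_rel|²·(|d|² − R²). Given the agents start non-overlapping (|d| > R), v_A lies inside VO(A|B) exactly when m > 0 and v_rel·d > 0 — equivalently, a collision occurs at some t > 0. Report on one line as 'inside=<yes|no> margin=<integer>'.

d = (2, 15),  |d|² = 229;  R = 8+3 = 11,  c = 229−11² = 108
v_rel = (-13, 9),  |v_rel|² = 250;  v_rel·d = (-13)·(2) + (9)·(15) = 109
250·t² − 218·t + 108 = 0  ⇒  m = 109² − 250·108 = -15119
m = -15119 < 0,  v_rel·d = 109 > 0  ⇒  outside

inside=no margin=-15119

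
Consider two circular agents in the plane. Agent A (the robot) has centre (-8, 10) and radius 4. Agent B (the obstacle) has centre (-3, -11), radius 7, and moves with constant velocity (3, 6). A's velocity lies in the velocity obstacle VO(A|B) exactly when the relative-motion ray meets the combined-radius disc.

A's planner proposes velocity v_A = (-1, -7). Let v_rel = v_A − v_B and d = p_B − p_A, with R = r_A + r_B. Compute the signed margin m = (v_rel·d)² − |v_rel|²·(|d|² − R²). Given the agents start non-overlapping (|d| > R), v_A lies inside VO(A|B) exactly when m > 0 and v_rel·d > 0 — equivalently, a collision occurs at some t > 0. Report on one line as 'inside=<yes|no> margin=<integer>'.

d = (5, -21),  |d|² = 466;  R = 4+7 = 11,  c = 466−11² = 345
v_rel = (-4, -13),  |v_rel|² = 185;  v_rel·d = (-4)·(5) + (-13)·(-21) = 253
185·t² − 506·t + 345 = 0  ⇒  m = 253² − 185·345 = 184
m = 184 > 0,  v_rel·d = 253 > 0  ⇒  inside

inside=yes margin=184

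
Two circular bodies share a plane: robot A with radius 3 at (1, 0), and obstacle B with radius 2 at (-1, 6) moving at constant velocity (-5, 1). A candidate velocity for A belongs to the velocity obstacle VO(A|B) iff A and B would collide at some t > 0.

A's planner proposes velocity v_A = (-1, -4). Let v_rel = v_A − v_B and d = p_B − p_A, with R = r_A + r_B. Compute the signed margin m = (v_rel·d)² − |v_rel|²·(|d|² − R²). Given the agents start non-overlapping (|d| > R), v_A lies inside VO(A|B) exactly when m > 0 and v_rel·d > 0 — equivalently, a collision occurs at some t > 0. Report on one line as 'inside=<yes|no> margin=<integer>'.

d = (-2, 6),  |d|² = 40;  R = 3+2 = 5,  c = 40−5² = 15
v_rel = (4, -5),  |v_rel|² = 41;  v_rel·d = (4)·(-2) + (-5)·(6) = -38
41·t² + 76·t + 15 = 0  ⇒  m = (-38)² − 41·15 = 829
m = 829 > 0,  v_rel·d = -38 < 0  ⇒  outside

inside=no margin=829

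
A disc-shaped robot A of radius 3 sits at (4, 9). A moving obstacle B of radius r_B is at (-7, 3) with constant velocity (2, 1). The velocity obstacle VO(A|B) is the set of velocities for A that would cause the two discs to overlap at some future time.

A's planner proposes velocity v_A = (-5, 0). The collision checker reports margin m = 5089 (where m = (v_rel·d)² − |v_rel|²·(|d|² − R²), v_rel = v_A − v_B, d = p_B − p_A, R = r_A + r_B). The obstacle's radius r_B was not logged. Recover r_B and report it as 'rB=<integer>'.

m = 5089
d = (-11, -6);  v_rel = (-7, -1),  |v_rel|² = 50
v_rel×d = (-7)·(-6) − (-1)·(-11) = 31
since m = R²·50 − 31²:  R² = (961 + 5089) / 50 = 121
R = √121 = 11  ⇒  r_B = 11 − 3 = 8

rB=8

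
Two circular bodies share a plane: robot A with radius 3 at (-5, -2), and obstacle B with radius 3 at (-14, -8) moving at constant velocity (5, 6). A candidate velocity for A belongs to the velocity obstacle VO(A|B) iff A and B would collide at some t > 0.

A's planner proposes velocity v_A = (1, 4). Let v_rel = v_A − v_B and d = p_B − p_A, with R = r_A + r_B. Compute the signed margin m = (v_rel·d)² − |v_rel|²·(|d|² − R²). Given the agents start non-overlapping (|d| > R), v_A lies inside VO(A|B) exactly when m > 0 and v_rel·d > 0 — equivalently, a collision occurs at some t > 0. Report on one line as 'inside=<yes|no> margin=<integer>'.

d = (-9, -6),  |d|² = 117;  R = 3+3 = 6,  c = 117−6² = 81
v_rel = (-4, -2),  |v_rel|² = 20;  v_rel·d = (-4)·(-9) + (-2)·(-6) = 48
20·t² − 96·t + 81 = 0  ⇒  m = 48² − 20·81 = 684
m = 684 > 0,  v_rel·d = 48 > 0  ⇒  inside

inside=yes margin=684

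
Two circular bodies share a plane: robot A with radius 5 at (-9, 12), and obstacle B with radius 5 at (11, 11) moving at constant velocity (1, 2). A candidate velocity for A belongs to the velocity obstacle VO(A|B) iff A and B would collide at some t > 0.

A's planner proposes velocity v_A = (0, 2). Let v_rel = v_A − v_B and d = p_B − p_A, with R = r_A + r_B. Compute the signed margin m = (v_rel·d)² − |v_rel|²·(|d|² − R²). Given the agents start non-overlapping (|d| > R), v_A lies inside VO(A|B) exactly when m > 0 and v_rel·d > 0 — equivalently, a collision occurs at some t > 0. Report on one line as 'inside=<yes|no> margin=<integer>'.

d = (20, -1),  |d|² = 401;  R = 5+5 = 10,  c = 401−10² = 301
v_rel = (-1, 0),  |v_rel|² = 1;  v_rel·d = (-1)·(20) + (0)·(-1) = -20
1·t² + 40·t + 301 = 0  ⇒  m = (-20)² − 1·301 = 99
m = 99 > 0,  v_rel·d = -20 < 0  ⇒  outside

inside=no margin=99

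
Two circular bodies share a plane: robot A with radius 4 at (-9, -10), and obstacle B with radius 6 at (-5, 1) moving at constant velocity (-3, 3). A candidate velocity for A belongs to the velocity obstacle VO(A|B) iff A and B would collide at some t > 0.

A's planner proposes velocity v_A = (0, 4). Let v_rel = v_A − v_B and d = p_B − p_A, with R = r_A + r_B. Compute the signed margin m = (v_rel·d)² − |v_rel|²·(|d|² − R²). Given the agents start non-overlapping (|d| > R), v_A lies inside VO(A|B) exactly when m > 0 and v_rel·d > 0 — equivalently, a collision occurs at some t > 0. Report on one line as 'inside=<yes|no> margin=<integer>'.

d = (4, 11),  |d|² = 137;  R = 4+6 = 10,  c = 137−10² = 37
v_rel = (3, 1),  |v_rel|² = 10;  v_rel·d = (3)·(4) + (1)·(11) = 23
10·t² − 46·t + 37 = 0  ⇒  m = 23² − 10·37 = 159
m = 159 > 0,  v_rel·d = 23 > 0  ⇒  inside

inside=yes margin=159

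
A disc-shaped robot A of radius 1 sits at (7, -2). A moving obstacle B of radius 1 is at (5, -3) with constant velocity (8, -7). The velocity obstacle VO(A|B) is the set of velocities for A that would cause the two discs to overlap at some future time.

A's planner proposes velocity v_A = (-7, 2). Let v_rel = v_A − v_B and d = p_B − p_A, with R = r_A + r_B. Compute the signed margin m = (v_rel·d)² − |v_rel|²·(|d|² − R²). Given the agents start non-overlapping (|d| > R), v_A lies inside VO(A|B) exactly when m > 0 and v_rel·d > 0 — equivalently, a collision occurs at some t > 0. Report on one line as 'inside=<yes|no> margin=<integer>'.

d = (-2, -1),  |d|² = 5;  R = 1+1 = 2,  c = 5−2² = 1
v_rel = (-15, 9),  |v_rel|² = 306;  v_rel·d = (-15)·(-2) + (9)·(-1) = 21
306·t² − 42·t + 1 = 0  ⇒  m = 21² − 306·1 = 135
m = 135 > 0,  v_rel·d = 21 > 0  ⇒  inside

inside=yes margin=135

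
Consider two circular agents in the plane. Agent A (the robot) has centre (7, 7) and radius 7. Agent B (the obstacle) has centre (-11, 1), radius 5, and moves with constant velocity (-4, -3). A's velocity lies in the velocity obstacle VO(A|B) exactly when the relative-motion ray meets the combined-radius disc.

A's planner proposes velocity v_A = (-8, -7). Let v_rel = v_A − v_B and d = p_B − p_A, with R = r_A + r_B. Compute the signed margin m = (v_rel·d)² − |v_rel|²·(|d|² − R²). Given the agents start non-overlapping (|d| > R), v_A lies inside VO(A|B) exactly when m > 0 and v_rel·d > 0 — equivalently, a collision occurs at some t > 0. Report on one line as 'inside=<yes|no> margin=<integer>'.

d = (-18, -6),  |d|² = 360;  R = 7+5 = 12,  c = 360−12² = 216
v_rel = (-4, -4),  |v_rel|² = 32;  v_rel·d = (-4)·(-18) + (-4)·(-6) = 96
32·t² − 192·t + 216 = 0  ⇒  m = 96² − 32·216 = 2304
m = 2304 > 0,  v_rel·d = 96 > 0  ⇒  inside

inside=yes margin=2304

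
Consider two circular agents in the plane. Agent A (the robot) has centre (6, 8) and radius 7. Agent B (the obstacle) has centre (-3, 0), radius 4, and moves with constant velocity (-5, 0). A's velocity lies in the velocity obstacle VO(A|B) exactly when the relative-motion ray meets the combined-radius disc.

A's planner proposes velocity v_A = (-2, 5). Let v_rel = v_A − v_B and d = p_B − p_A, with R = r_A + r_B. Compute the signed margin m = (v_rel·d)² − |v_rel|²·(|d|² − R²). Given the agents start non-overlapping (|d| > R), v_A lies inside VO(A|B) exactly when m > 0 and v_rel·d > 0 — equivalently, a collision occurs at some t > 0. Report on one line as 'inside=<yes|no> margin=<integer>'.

d = (-9, -8),  |d|² = 145;  R = 7+4 = 11,  c = 145−11² = 24
v_rel = (3, 5),  |v_rel|² = 34;  v_rel·d = (3)·(-9) + (5)·(-8) = -67
34·t² + 134·t + 24 = 0  ⇒  m = (-67)² − 34·24 = 3673
m = 3673 > 0,  v_rel·d = -67 < 0  ⇒  outside

inside=no margin=3673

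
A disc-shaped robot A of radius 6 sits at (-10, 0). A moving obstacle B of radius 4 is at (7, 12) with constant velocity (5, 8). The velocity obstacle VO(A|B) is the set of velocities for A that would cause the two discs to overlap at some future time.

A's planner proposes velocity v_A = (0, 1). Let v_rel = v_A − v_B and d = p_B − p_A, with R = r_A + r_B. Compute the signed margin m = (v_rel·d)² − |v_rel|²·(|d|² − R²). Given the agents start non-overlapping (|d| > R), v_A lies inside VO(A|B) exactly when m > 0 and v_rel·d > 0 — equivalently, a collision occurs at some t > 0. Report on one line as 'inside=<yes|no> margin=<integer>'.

d = (17, 12),  |d|² = 433;  R = 6+4 = 10,  c = 433−10² = 333
v_rel = (-5, -7),  |v_rel|² = 74;  v_rel·d = (-5)·(17) + (-7)·(12) = -169
74·t² + 338·t + 333 = 0  ⇒  m = (-169)² − 74·333 = 3919
m = 3919 > 0,  v_rel·d = -169 < 0  ⇒  outside

inside=no margin=3919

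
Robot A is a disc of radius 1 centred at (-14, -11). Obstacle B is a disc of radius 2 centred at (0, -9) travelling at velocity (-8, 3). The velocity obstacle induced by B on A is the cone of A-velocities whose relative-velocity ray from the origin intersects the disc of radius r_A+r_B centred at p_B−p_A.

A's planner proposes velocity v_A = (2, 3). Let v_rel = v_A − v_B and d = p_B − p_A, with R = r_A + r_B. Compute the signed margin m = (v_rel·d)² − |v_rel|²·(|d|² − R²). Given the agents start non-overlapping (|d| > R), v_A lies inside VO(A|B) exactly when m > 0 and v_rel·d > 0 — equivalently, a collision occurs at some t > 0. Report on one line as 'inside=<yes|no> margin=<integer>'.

d = (14, 2),  |d|² = 200;  R = 1+2 = 3,  c = 200−3² = 191
v_rel = (10, 0),  |v_rel|² = 100;  v_rel·d = (10)·(14) + (0)·(2) = 140
100·t² − 280·t + 191 = 0  ⇒  m = 140² − 100·191 = 500
m = 500 > 0,  v_rel·d = 140 > 0  ⇒  inside

inside=yes margin=500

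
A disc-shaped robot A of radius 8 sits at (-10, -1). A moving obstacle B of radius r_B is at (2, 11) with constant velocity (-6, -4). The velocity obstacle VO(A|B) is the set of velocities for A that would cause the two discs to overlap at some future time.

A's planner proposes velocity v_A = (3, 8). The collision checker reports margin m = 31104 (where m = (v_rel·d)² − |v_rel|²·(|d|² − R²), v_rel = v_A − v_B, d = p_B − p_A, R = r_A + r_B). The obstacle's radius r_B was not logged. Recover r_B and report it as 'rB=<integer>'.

m = 31104
d = (12, 12);  v_rel = (9, 12),  |v_rel|² = 225
v_rel×d = (9)·(12) − (12)·(12) = -36
since m = R²·225 − (-36)²:  R² = (1296 + 31104) / 225 = 144
R = √144 = 12  ⇒  r_B = 12 − 8 = 4

rB=4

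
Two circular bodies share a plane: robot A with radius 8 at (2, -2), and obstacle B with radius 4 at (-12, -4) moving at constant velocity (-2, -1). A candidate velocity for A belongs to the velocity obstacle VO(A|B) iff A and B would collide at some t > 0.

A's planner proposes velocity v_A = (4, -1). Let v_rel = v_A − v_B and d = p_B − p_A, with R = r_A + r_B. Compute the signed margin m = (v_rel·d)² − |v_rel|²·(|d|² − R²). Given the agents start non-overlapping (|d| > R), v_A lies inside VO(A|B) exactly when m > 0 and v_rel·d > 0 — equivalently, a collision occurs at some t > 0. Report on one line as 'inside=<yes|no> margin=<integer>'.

d = (-14, -2),  |d|² = 200;  R = 8+4 = 12,  c = 200−12² = 56
v_rel = (6, 0),  |v_rel|² = 36;  v_rel·d = (6)·(-14) + (0)·(-2) = -84
36·t² + 168·t + 56 = 0  ⇒  m = (-84)² − 36·56 = 5040
m = 5040 > 0,  v_rel·d = -84 < 0  ⇒  outside

inside=no margin=5040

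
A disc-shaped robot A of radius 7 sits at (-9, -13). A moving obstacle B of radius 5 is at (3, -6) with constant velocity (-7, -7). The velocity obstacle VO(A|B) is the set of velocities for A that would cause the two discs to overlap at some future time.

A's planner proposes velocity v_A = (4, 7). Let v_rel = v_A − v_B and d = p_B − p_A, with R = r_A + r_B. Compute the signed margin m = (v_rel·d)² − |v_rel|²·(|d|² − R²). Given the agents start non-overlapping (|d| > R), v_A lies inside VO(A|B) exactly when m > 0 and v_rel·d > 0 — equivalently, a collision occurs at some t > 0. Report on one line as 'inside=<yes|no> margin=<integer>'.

d = (12, 7),  |d|² = 193;  R = 7+5 = 12,  c = 193−12² = 49
v_rel = (11, 14),  |v_rel|² = 317;  v_rel·d = (11)·(12) + (14)·(7) = 230
317·t² − 460·t + 49 = 0  ⇒  m = 230² − 317·49 = 37367
m = 37367 > 0,  v_rel·d = 230 > 0  ⇒  inside

inside=yes margin=37367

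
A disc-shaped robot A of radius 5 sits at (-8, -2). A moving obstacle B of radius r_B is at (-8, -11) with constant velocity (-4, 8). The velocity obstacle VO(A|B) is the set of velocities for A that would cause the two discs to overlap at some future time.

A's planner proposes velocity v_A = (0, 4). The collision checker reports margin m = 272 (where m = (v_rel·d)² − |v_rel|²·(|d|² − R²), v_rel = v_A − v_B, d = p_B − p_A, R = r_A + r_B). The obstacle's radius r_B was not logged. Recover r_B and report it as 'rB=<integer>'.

m = 272
d = (0, -9);  v_rel = (4, -4),  |v_rel|² = 32
v_rel×d = (4)·(-9) − (-4)·(0) = -36
since m = R²·32 − (-36)²:  R² = (1296 + 272) / 32 = 49
R = √49 = 7  ⇒  r_B = 7 − 5 = 2

rB=2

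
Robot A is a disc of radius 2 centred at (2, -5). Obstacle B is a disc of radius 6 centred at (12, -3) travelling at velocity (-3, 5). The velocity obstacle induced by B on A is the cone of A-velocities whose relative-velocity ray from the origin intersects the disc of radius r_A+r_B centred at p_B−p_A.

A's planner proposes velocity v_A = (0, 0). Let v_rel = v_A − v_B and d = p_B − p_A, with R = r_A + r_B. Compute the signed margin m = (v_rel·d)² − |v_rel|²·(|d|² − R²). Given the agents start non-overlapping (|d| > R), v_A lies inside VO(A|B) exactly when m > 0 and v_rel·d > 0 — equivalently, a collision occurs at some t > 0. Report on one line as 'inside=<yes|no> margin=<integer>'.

d = (10, 2),  |d|² = 104;  R = 2+6 = 8,  c = 104−8² = 40
v_rel = (3, -5),  |v_rel|² = 34;  v_rel·d = (3)·(10) + (-5)·(2) = 20
34·t² − 40·t + 40 = 0  ⇒  m = 20² − 34·40 = -960
m = -960 < 0,  v_rel·d = 20 > 0  ⇒  outside

inside=no margin=-960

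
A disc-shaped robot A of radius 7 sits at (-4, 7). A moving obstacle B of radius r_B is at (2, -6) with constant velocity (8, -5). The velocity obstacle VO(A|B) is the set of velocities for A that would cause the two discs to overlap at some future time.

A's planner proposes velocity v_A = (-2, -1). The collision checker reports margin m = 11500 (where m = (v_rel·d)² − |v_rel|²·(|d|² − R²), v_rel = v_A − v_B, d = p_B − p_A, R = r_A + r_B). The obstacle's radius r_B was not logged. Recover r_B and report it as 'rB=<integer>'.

m = 11500
d = (6, -13);  v_rel = (-10, 4),  |v_rel|² = 116
v_rel×d = (-10)·(-13) − (4)·(6) = 106
since m = R²·116 − 106²:  R² = (11236 + 11500) / 116 = 196
R = √196 = 14  ⇒  r_B = 14 − 7 = 7

rB=7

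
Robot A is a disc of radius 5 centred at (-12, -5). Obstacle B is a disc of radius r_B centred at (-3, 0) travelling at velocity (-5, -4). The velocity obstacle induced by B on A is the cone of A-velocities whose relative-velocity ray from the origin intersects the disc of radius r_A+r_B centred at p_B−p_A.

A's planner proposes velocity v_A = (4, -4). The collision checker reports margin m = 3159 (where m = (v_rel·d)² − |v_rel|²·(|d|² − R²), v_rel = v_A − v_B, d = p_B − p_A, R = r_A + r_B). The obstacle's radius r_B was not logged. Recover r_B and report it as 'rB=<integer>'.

m = 3159
d = (9, 5);  v_rel = (9, 0),  |v_rel|² = 81
v_rel×d = (9)·(5) − (0)·(9) = 45
since m = R²·81 − 45²:  R² = (2025 + 3159) / 81 = 64
R = √64 = 8  ⇒  r_B = 8 − 5 = 3

rB=3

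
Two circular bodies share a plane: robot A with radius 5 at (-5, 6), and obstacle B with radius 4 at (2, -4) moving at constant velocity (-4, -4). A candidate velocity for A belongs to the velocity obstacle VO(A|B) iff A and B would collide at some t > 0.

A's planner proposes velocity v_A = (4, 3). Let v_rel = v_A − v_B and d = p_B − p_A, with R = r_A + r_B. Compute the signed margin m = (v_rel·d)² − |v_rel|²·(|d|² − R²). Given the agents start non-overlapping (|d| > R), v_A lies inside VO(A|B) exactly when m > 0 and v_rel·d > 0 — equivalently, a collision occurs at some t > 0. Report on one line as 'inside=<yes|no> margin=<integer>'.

d = (7, -10),  |d|² = 149;  R = 5+4 = 9,  c = 149−9² = 68
v_rel = (8, 7),  |v_rel|² = 113;  v_rel·d = (8)·(7) + (7)·(-10) = -14
113·t² + 28·t + 68 = 0  ⇒  m = (-14)² − 113·68 = -7488
m = -7488 < 0,  v_rel·d = -14 < 0  ⇒  outside

inside=no margin=-7488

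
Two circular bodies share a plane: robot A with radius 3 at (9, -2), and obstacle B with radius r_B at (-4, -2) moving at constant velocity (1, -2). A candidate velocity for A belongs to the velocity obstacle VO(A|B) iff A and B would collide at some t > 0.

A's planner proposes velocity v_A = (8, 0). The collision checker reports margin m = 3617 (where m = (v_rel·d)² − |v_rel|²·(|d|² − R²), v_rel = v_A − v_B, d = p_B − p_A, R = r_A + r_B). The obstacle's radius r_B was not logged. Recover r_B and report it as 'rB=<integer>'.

m = 3617
d = (-13, 0);  v_rel = (7, 2),  |v_rel|² = 53
v_rel×d = (7)·(0) − (2)·(-13) = 26
since m = R²·53 − 26²:  R² = (676 + 3617) / 53 = 81
R = √81 = 9  ⇒  r_B = 9 − 3 = 6

rB=6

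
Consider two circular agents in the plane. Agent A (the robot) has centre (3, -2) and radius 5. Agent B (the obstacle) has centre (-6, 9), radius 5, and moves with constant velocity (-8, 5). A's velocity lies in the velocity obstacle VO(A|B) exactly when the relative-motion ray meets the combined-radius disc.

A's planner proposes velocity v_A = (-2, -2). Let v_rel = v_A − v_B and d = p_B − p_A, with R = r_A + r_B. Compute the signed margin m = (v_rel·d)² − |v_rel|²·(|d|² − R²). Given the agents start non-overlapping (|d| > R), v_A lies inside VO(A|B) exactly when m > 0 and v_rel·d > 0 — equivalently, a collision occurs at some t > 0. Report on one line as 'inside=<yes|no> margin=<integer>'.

d = (-9, 11),  |d|² = 202;  R = 5+5 = 10,  c = 202−10² = 102
v_rel = (6, -7),  |v_rel|² = 85;  v_rel·d = (6)·(-9) + (-7)·(11) = -131
85·t² + 262·t + 102 = 0  ⇒  m = (-131)² − 85·102 = 8491
m = 8491 > 0,  v_rel·d = -131 < 0  ⇒  outside

inside=no margin=8491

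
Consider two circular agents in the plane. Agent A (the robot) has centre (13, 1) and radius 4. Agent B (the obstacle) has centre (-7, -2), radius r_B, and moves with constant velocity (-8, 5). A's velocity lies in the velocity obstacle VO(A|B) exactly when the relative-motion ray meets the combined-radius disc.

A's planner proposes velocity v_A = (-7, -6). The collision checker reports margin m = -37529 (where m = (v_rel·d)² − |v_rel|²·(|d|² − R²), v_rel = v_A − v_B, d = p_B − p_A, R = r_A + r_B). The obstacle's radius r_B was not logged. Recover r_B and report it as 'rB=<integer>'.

m = -37529
d = (-20, -3);  v_rel = (1, -11),  |v_rel|² = 122
v_rel×d = (1)·(-3) − (-11)·(-20) = -223
since m = R²·122 − (-223)²:  R² = (49729 + -37529) / 122 = 100
R = √100 = 10  ⇒  r_B = 10 − 4 = 6

rB=6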